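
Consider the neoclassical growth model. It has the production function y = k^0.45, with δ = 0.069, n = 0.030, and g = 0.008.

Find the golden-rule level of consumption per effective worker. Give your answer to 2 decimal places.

c_gold ≈ 1.78

At the golden rule, f'(k) = n + g + δ, so α·k^(α−1) = n + g + δ and k_gold = (α/(n + g + δ))^(1/(1−α)).
k_gold = (0.45/0.107)^(1/0.55) = 4.2056^1.8182 ≈ 13.6221
c_gold = f(k_gold) − (n + g + δ)·k_gold = 3.2390 − 0.107×13.6221 ≈ 1.7814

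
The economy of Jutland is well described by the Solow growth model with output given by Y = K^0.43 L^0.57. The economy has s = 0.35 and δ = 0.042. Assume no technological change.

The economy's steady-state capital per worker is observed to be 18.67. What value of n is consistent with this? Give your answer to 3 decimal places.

n ≈ 0.024

At the steady state, Δk = 0, so s·k^α = (n + δ)·k.
So s / (n + δ) = (k*)^(1−α) = 18.67^0.57 = 5.3034.
Therefore n + δ = s / 5.3034 = 0.35 / 5.3034 = 0.0660, so n = 0.0660 − 0.042 = 0.0240.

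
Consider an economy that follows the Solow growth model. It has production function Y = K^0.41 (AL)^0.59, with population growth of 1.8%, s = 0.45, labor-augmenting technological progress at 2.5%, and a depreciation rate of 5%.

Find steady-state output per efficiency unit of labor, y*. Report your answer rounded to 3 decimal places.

y* = 2.991

Steady state requires s·f(k) = (n + g + δ)·k, i.e. s·k^α = (n + g + δ)·k.
Rearranging, k^(1−α) = s / (n + g + δ).
k^0.59 = 0.45 / (0.018 + 0.025 + 0.050) = 0.45 / 0.093 = 4.8387
k* = 4.8387^(1/0.59) ≈ 14.4730
y* = (k*)^α = 14.4730^0.41 ≈ 2.9911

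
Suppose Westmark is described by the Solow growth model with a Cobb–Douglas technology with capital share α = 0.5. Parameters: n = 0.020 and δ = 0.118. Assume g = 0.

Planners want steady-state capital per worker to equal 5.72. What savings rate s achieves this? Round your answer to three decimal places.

In steady state, investment equals break-even investment: s·k^α = (n + δ)·k.
So s / (n + δ) = (k*)^(1−α) = 5.72^0.5 = 2.3917.
Therefore s = 2.3917 × (n + δ) = 2.3917 × 0.138 = 0.3301.

s ≈ 0.330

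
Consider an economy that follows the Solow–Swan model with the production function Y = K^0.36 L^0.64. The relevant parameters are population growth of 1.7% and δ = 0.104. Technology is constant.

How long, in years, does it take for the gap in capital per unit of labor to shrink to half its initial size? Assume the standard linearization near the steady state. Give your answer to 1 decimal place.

Near the steady state the convergence rate is λ = (1 − α)(n + δ).
λ = (1 − 0.36) × 0.121 = 0.64 × 0.121 = 0.07744
Half-life = ln 2 / λ = 0.6931 / 0.07744 ≈ 8.95 years

t_½ ≈ 9.0 years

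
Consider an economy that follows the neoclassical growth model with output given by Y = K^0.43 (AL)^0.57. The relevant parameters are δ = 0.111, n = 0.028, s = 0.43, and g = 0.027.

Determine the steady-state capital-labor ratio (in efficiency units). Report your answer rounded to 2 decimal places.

k* ≈ 5.31

Steady state requires s·f(k) = (n + g + δ)·k, i.e. s·k^α = (n + g + δ)·k.
Rearranging, k^(1−α) = s / (n + g + δ).
k^0.57 = 0.43 / (0.028 + 0.027 + 0.111) = 0.43 / 0.166 = 2.5904
k* = 2.5904^(1/0.57) ≈ 5.3114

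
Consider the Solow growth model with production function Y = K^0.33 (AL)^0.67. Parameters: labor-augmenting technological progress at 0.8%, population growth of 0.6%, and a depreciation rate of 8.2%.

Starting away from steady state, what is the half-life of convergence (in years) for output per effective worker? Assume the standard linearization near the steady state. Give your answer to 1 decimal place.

Near the steady state the convergence rate is λ = (1 − α)(n + g + δ).
λ = (1 − 0.33) × 0.096 = 0.67 × 0.096 = 0.06432
Half-life = ln 2 / λ = 0.6931 / 0.06432 ≈ 10.78 years

t_½ ≈ 10.8 years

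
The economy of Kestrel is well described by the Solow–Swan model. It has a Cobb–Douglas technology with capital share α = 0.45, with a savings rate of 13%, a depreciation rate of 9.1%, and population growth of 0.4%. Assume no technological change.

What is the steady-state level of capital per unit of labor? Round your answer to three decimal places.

k* ≈ 1.769

In steady state, investment equals break-even investment: s·k^α = (n + δ)·k.
Rearranging, k^(1−α) = s / (n + δ).
k^0.55 = 0.13 / (0.004 + 0.091) = 0.13 / 0.095 = 1.3684
k* = 1.3684^(1/0.55) ≈ 1.7687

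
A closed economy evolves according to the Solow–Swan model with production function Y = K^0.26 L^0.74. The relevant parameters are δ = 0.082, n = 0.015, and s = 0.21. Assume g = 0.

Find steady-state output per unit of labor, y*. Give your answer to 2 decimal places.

y* ≈ 1.31

At the steady state, Δk = 0, so s·k^α = (n + δ)·k.
Rearranging, k^(1−α) = s / (n + δ).
k^0.74 = 0.21 / (0.015 + 0.082) = 0.21 / 0.097 = 2.1649
k* = 2.1649^(1/0.74) ≈ 2.8398
y* = (k*)^α = 2.8398^0.26 ≈ 1.3118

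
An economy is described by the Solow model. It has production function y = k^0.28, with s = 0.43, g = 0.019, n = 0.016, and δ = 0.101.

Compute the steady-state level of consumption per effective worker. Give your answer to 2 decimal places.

c* = 0.89

At the steady state, Δk = 0, so s·k^α = (n + g + δ)·k.
Dividing both sides by k: k^(1−α) = s / (n + g + δ).
k^0.72 = 0.43 / (0.016 + 0.019 + 0.101) = 0.43 / 0.136 = 3.1618
k* = 3.1618^(1/0.72) ≈ 4.9471
y* = (k*)^α = 4.9471^0.28 ≈ 1.5647
c* = (1 − s)·y* = (1 − 0.43) × 1.5647 ≈ 0.8919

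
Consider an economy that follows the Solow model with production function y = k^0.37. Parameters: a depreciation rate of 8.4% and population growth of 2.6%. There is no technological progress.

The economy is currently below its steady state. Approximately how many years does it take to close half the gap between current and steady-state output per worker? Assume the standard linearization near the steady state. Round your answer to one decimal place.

t_½ ≈ 10.0 years

Near the steady state the convergence rate is λ = (1 − α)(n + δ).
λ = (1 − 0.37) × 0.110 = 0.63 × 0.110 = 0.0693
Half-life = ln 2 / λ = 0.6931 / 0.0693 ≈ 10.00 years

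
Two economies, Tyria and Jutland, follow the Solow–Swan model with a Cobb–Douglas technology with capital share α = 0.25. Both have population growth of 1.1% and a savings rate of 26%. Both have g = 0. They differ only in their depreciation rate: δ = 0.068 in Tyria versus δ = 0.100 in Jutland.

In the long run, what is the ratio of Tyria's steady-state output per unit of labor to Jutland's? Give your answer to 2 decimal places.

ratio ≈ 1.12

Steady-state y* = [s/(n + δ)]^(α/(1−α)), so the ratio is [ (s_T/(n + δ)_T) / (s_J/(n + δ)_J) ]^0.3333.
s_T/(n + δ)_T = 0.26/0.079 = 3.2911; s_J/(n + δ)_J = 0.26/0.111 = 2.3423.
Ratio = (3.2911/2.3423)^0.3333 = 1.4051^0.3333 ≈ 1.1200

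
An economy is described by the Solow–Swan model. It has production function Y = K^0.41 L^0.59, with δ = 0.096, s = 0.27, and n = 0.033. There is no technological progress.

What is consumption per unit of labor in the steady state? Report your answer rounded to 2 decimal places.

c* = 1.22

Steady state requires s·f(k) = (n + δ)·k, i.e. s·k^α = (n + δ)·k.
Dividing both sides by k: k^(1−α) = s / (n + δ).
k^0.59 = 0.27 / (0.033 + 0.096) = 0.27 / 0.129 = 2.0930
k* = 2.0930^(1/0.59) ≈ 3.4968
y* = (k*)^α = 3.4968^0.41 ≈ 1.6707
c* = (1 − s)·y* = (1 − 0.27) × 1.6707 ≈ 1.2196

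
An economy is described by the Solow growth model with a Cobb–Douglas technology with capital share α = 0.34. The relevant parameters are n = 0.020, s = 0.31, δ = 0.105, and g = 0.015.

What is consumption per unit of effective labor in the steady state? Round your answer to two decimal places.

In steady state, investment equals break-even investment: s·k^α = (n + g + δ)·k.
Dividing both sides by k: k^(1−α) = s / (n + g + δ).
k^0.66 = 0.31 / (0.020 + 0.015 + 0.105) = 0.31 / 0.140 = 2.2143
k* = 2.2143^(1/0.66) ≈ 3.3349
y* = (k*)^α = 3.3349^0.34 ≈ 1.5061
c* = (1 − s)·y* = (1 − 0.31) × 1.5061 ≈ 1.0392

c* = 1.04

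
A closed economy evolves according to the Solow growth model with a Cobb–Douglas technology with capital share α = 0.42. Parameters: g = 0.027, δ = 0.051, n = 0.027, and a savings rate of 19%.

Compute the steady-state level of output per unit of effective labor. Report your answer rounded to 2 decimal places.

In steady state, investment equals break-even investment: s·k^α = (n + g + δ)·k.
Rearranging, k^(1−α) = s / (n + g + δ).
k^0.58 = 0.19 / (0.027 + 0.027 + 0.051) = 0.19 / 0.105 = 1.8095
k* = 1.8095^(1/0.58) ≈ 2.7801
y* = (k*)^α = 2.7801^0.42 ≈ 1.5364

y* = 1.54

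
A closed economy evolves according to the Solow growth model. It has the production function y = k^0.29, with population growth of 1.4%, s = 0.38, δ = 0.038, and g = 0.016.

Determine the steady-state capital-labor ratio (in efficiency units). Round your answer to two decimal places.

k* ≈ 11.28

Steady state requires s·f(k) = (n + g + δ)·k, i.e. s·k^α = (n + g + δ)·k.
Dividing both sides by k: k^(1−α) = s / (n + g + δ).
k^0.71 = 0.38 / (0.014 + 0.016 + 0.038) = 0.38 / 0.068 = 5.5882
k* = 5.5882^(1/0.71) ≈ 11.2848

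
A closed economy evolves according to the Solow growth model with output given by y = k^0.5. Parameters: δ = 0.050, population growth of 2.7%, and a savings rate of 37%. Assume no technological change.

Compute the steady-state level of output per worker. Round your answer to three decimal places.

y* ≈ 4.805

Steady state requires s·f(k) = (n + δ)·k, i.e. s·k^α = (n + δ)·k.
Rearranging, k^(1−α) = s / (n + δ).
k^0.5 = 0.37 / (0.027 + 0.050) = 0.37 / 0.077 = 4.8052
k* = 4.8052^(1/0.5) ≈ 23.0899
y* = (k*)^α = 23.0899^0.5 ≈ 4.8052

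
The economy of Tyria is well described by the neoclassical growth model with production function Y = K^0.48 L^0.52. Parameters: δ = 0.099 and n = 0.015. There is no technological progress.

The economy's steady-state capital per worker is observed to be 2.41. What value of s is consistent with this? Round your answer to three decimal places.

s ≈ 0.180

At the steady state, Δk = 0, so s·k^α = (n + δ)·k.
So s / (n + δ) = (k*)^(1−α) = 2.41^0.52 = 1.5800.
Therefore s = 1.5800 × (n + δ) = 1.5800 × 0.114 = 0.1801.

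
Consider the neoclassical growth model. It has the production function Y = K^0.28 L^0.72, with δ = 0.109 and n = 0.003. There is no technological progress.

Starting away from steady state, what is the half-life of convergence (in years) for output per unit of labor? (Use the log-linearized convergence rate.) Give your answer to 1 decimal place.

Near the steady state the convergence rate is λ = (1 − α)(n + δ).
λ = (1 − 0.28) × 0.112 = 0.72 × 0.112 = 0.08064
Half-life = ln 2 / λ = 0.6931 / 0.08064 ≈ 8.59 years

about 8.6 years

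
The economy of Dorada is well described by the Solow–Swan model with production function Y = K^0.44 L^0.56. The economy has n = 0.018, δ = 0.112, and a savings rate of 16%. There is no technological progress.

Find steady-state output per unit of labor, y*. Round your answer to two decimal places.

y* ≈ 1.18

Steady state requires s·f(k) = (n + δ)·k, i.e. s·k^α = (n + δ)·k.
Dividing both sides by k: k^(1−α) = s / (n + δ).
k^0.56 = 0.16 / (0.018 + 0.112) = 0.16 / 0.130 = 1.2308
k* = 1.2308^(1/0.56) ≈ 1.4489
y* = (k*)^α = 1.4489^0.44 ≈ 1.1772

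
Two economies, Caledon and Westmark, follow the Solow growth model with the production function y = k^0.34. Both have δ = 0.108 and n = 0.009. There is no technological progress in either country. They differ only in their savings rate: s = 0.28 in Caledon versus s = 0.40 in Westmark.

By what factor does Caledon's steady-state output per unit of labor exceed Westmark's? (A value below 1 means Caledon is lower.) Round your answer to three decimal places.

ratio ≈ 0.832

Steady-state y* = [s/(n + δ)]^(α/(1−α)), so the ratio is [ (s_C/(n + δ)_C) / (s_W/(n + δ)_W) ]^0.5152.
s_C/(n + δ)_C = 0.28/0.117 = 2.3932; s_W/(n + δ)_W = 0.40/0.117 = 3.4188.
Ratio = (2.3932/3.4188)^0.5152 = 0.7000^0.5152 ≈ 0.8321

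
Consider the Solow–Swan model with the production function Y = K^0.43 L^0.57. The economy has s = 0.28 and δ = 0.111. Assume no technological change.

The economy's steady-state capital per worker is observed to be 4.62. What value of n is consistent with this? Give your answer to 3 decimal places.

In steady state, investment equals break-even investment: s·k^α = (n + δ)·k.
So s / (n + δ) = (k*)^(1−α) = 4.62^0.57 = 2.3925.
Therefore n + δ = s / 2.3925 = 0.28 / 2.3925 = 0.1170, so n = 0.1170 − 0.111 = 0.0060.

n ≈ 0.006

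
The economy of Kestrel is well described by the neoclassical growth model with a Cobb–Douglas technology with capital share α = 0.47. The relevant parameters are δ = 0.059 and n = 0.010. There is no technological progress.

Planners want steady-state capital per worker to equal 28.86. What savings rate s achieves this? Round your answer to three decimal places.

s ≈ 0.410

Steady state requires s·f(k) = (n + δ)·k, i.e. s·k^α = (n + δ)·k.
So s / (n + δ) = (k*)^(1−α) = 28.86^0.53 = 5.9423.
Therefore s = 5.9423 × (n + δ) = 5.9423 × 0.069 = 0.4100.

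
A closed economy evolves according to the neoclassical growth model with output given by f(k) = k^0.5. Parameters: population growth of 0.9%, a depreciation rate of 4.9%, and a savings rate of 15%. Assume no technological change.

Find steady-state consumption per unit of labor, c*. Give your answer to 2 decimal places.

Steady state requires s·f(k) = (n + δ)·k, i.e. s·k^α = (n + δ)·k.
Rearranging, k^(1−α) = s / (n + δ).
k^0.5 = 0.15 / (0.009 + 0.049) = 0.15 / 0.058 = 2.5862
k* = 2.5862^(1/0.5) ≈ 6.6884
y* = (k*)^α = 6.6884^0.5 ≈ 2.5862
c* = (1 − s)·y* = (1 − 0.15) × 2.5862 ≈ 2.1983

c* ≈ 2.20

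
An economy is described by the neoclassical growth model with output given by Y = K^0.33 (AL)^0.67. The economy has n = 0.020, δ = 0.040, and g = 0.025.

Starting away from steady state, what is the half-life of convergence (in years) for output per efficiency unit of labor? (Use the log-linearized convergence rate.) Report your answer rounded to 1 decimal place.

Near the steady state the convergence rate is λ = (1 − α)(n + g + δ).
λ = (1 − 0.33) × 0.085 = 0.67 × 0.085 = 0.05695
Half-life = ln 2 / λ = 0.6931 / 0.05695 ≈ 12.17 years

about 12.2 years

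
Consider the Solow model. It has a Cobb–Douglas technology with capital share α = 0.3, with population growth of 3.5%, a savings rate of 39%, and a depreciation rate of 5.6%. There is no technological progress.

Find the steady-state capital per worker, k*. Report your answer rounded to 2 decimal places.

k* = 8.00

Steady state requires s·f(k) = (n + δ)·k, i.e. s·k^α = (n + δ)·k.
Rearranging, k^(1−α) = s / (n + δ).
k^0.7 = 0.39 / (0.035 + 0.056) = 0.39 / 0.091 = 4.2857
k* = 4.2857^(1/0.7) ≈ 7.9963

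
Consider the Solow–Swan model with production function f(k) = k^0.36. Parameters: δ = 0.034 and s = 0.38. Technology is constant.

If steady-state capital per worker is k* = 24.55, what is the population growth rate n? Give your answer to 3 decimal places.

n ≈ 0.015

At the steady state, Δk = 0, so s·k^α = (n + δ)·k.
So s / (n + δ) = (k*)^(1−α) = 24.55^0.64 = 7.7559.
Therefore n + δ = s / 7.7559 = 0.38 / 7.7559 = 0.0490, so n = 0.0490 − 0.034 = 0.0150.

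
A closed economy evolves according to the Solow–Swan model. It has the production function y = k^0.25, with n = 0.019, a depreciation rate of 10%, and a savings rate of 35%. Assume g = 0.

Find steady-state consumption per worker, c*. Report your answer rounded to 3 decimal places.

c* = 0.931

In steady state, investment equals break-even investment: s·k^α = (n + δ)·k.
Rearranging, k^(1−α) = s / (n + δ).
k^0.75 = 0.35 / (0.019 + 0.100) = 0.35 / 0.119 = 2.9412
k* = 2.9412^(1/0.75) ≈ 4.2140
y* = (k*)^α = 4.2140^0.25 ≈ 1.4328
c* = (1 − s)·y* = (1 − 0.35) × 1.4328 ≈ 0.9313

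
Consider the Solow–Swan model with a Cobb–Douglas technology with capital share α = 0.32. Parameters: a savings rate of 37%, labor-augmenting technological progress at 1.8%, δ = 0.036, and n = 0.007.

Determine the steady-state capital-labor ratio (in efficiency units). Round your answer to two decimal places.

k* ≈ 14.17

At the steady state, Δk = 0, so s·k^α = (n + g + δ)·k.
Dividing both sides by k: k^(1−α) = s / (n + g + δ).
k^0.68 = 0.37 / (0.007 + 0.018 + 0.036) = 0.37 / 0.061 = 6.0656
k* = 6.0656^(1/0.68) ≈ 14.1672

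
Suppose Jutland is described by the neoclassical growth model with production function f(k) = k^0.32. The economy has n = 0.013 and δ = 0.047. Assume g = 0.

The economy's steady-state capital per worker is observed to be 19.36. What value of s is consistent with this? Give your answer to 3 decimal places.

In steady state, investment equals break-even investment: s·k^α = (n + δ)·k.
So s / (n + δ) = (k*)^(1−α) = 19.36^0.68 = 7.5006.
Therefore s = 7.5006 × (n + δ) = 7.5006 × 0.060 = 0.4500.

s ≈ 0.450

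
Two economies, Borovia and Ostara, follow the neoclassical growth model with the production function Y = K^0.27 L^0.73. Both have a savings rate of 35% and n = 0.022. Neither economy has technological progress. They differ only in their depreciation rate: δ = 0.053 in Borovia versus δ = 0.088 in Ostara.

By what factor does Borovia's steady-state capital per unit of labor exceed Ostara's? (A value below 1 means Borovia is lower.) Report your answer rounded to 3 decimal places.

k*_B / k*_O ≈ 1.690

Steady-state k* = [s/(n + δ)]^(1/(1−α)), so the ratio is [ (s_B/(n + δ)_B) / (s_O/(n + δ)_O) ]^1.3699.
s_B/(n + δ)_B = 0.35/0.075 = 4.6667; s_O/(n + δ)_O = 0.35/0.110 = 3.1818.
Ratio = (4.6667/3.1818)^1.3699 = 1.4667^1.3699 ≈ 1.6899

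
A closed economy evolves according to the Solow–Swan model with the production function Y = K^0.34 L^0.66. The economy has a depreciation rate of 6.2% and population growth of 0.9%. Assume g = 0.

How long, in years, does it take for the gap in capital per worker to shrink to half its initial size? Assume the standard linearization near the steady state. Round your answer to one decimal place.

about 14.8 years

Near the steady state the convergence rate is λ = (1 − α)(n + δ).
λ = (1 − 0.34) × 0.071 = 0.66 × 0.071 = 0.04686
Half-life = ln 2 / λ = 0.6931 / 0.04686 ≈ 14.79 years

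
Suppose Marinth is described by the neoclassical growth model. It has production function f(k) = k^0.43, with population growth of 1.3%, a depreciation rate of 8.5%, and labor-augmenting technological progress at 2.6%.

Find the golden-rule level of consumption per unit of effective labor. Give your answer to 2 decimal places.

At the golden rule, f'(k) = n + g + δ, so α·k^(α−1) = n + g + δ and k_gold = (α/(n + g + δ))^(1/(1−α)).
k_gold = (0.43/0.124)^(1/0.57) = 3.4677^1.7544 ≈ 8.8603
c_gold = f(k_gold) − (n + g + δ)·k_gold = 2.5551 − 0.124×8.8603 ≈ 1.4564

c_gold ≈ 1.46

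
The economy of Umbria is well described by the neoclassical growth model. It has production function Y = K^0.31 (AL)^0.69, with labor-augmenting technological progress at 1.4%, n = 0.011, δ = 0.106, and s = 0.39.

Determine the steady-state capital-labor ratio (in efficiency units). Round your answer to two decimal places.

k* = 4.86

In steady state, investment equals break-even investment: s·k^α = (n + g + δ)·k.
Rearranging, k^(1−α) = s / (n + g + δ).
k^0.69 = 0.39 / (0.011 + 0.014 + 0.106) = 0.39 / 0.131 = 2.9771
k* = 2.9771^(1/0.69) ≈ 4.8602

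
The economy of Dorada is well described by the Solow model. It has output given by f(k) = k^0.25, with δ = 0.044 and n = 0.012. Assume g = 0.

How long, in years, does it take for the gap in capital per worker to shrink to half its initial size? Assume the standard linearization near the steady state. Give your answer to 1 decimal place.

half-life ≈ 16.5 years

Near the steady state the convergence rate is λ = (1 − α)(n + δ).
λ = (1 − 0.25) × 0.056 = 0.75 × 0.056 = 0.0420
Half-life = ln 2 / λ = 0.6931 / 0.0420 ≈ 16.50 years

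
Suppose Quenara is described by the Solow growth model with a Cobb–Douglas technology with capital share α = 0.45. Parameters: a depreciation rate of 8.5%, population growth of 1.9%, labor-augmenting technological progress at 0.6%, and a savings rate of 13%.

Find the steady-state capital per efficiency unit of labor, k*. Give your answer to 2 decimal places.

k* = 1.35

In steady state, investment equals break-even investment: s·k^α = (n + g + δ)·k.
Dividing both sides by k: k^(1−α) = s / (n + g + δ).
k^0.55 = 0.13 / (0.019 + 0.006 + 0.085) = 0.13 / 0.110 = 1.1818
k* = 1.1818^(1/0.55) ≈ 1.3549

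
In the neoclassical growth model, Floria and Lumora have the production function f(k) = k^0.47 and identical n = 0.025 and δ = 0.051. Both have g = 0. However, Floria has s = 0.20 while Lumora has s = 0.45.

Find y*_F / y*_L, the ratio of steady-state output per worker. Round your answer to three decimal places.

Steady-state y* = [s/(n + δ)]^(α/(1−α)), so the ratio is [ (s_F/(n + δ)_F) / (s_L/(n + δ)_L) ]^0.8868.
s_F/(n + δ)_F = 0.20/0.076 = 2.6316; s_L/(n + δ)_L = 0.45/0.076 = 5.9211.
Ratio = (2.6316/5.9211)^0.8868 = 0.4444^0.8868 ≈ 0.4871

y*_F / y*_L ≈ 0.487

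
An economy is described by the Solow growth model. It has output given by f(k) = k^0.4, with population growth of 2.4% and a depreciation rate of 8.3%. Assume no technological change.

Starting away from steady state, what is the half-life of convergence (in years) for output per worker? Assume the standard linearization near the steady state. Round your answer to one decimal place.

Near the steady state the convergence rate is λ = (1 − α)(n + δ).
λ = (1 − 0.4) × 0.107 = 0.6 × 0.107 = 0.0642
Half-life = ln 2 / λ = 0.6931 / 0.0642 ≈ 10.80 years

about 10.8 years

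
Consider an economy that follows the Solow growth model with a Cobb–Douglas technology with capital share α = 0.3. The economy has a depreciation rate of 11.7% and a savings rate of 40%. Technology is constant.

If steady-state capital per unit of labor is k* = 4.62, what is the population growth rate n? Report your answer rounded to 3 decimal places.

In steady state, investment equals break-even investment: s·k^α = (n + δ)·k.
So s / (n + δ) = (k*)^(1−α) = 4.62^0.7 = 2.9191.
Therefore n + δ = s / 2.9191 = 0.40 / 2.9191 = 0.1370, so n = 0.1370 − 0.117 = 0.0200.

n ≈ 0.020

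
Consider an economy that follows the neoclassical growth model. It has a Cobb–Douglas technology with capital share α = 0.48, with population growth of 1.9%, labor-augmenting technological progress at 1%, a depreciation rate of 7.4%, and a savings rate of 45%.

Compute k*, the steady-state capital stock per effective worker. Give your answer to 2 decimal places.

k* ≈ 17.04

In steady state, investment equals break-even investment: s·k^α = (n + g + δ)·k.
Dividing both sides by k: k^(1−α) = s / (n + g + δ).
k^0.52 = 0.45 / (0.019 + 0.010 + 0.074) = 0.45 / 0.103 = 4.3689
k* = 4.3689^(1/0.52) ≈ 17.0406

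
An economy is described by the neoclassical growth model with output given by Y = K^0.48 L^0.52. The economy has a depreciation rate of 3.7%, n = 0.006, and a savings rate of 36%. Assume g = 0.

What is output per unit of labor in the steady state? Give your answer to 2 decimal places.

In steady state, investment equals break-even investment: s·k^α = (n + δ)·k.
Dividing both sides by k: k^(1−α) = s / (n + δ).
k^0.52 = 0.36 / (0.006 + 0.037) = 0.36 / 0.043 = 8.3721
k* = 8.3721^(1/0.52) ≈ 59.5226
y* = (k*)^α = 59.5226^0.48 ≈ 7.1096

y* ≈ 7.11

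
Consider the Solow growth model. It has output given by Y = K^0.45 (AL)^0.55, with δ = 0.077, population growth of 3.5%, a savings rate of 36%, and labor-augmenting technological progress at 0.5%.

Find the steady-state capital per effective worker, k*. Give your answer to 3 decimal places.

k* = 7.718

In steady state, investment equals break-even investment: s·k^α = (n + g + δ)·k.
Rearranging, k^(1−α) = s / (n + g + δ).
k^0.55 = 0.36 / (0.035 + 0.005 + 0.077) = 0.36 / 0.117 = 3.0769
k* = 3.0769^(1/0.55) ≈ 7.7175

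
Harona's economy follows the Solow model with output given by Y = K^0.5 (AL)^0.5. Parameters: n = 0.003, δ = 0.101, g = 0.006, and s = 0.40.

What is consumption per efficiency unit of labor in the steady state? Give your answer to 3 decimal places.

c* ≈ 2.182

Steady state requires s·f(k) = (n + g + δ)·k, i.e. s·k^α = (n + g + δ)·k.
Dividing both sides by k: k^(1−α) = s / (n + g + δ).
k^0.5 = 0.40 / (0.003 + 0.006 + 0.101) = 0.40 / 0.110 = 3.6364
k* = 3.6364^(1/0.5) ≈ 13.2234
y* = (k*)^α = 13.2234^0.5 ≈ 3.6364
c* = (1 − s)·y* = (1 − 0.40) × 3.6364 ≈ 2.1818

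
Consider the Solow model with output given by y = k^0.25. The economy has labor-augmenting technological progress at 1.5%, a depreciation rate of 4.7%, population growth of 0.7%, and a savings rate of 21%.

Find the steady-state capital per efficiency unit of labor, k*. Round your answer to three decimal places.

k* ≈ 4.411

At the steady state, Δk = 0, so s·k^α = (n + g + δ)·k.
Dividing both sides by k: k^(1−α) = s / (n + g + δ).
k^0.75 = 0.21 / (0.007 + 0.015 + 0.047) = 0.21 / 0.069 = 3.0435
k* = 3.0435^(1/0.75) ≈ 4.4106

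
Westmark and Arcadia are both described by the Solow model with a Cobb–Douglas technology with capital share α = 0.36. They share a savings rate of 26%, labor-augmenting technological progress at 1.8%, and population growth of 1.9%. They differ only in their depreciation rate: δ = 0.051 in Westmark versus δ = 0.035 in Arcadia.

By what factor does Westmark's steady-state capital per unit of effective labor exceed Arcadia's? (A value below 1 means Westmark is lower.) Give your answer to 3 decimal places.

ratio ≈ 0.731

Steady-state k* = [s/(n + g + δ)]^(1/(1−α)), so the ratio is [ (s_W/(n + g + δ)_W) / (s_A/(n + g + δ)_A) ]^1.5625.
s_W/(n + g + δ)_W = 0.26/0.088 = 2.9545; s_A/(n + g + δ)_A = 0.26/0.072 = 3.6111.
Ratio = (2.9545/3.6111)^1.5625 = 0.8182^1.5625 ≈ 0.7309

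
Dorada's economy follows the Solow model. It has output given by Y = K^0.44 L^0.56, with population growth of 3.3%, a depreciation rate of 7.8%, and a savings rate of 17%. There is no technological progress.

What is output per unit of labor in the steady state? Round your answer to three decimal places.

y* = 1.398

Steady state requires s·f(k) = (n + δ)·k, i.e. s·k^α = (n + δ)·k.
Dividing both sides by k: k^(1−α) = s / (n + δ).
k^0.56 = 0.17 / (0.033 + 0.078) = 0.17 / 0.111 = 1.5315
k* = 1.5315^(1/0.56) ≈ 2.1408
y* = (k*)^α = 2.1408^0.44 ≈ 1.3978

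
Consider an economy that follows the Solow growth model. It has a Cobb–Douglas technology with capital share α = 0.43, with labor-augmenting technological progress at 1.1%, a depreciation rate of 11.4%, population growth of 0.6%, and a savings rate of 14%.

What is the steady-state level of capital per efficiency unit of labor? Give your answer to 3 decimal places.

k* = 1.124

At the steady state, Δk = 0, so s·k^α = (n + g + δ)·k.
Dividing both sides by k: k^(1−α) = s / (n + g + δ).
k^0.57 = 0.14 / (0.006 + 0.011 + 0.114) = 0.14 / 0.131 = 1.0687
k* = 1.0687^(1/0.57) ≈ 1.1236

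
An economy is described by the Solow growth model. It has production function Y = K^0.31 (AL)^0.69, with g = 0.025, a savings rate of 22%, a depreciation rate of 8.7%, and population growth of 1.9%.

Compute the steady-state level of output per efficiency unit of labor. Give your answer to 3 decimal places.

y* = 1.262

In steady state, investment equals break-even investment: s·k^α = (n + g + δ)·k.
Dividing both sides by k: k^(1−α) = s / (n + g + δ).
k^0.69 = 0.22 / (0.019 + 0.025 + 0.087) = 0.22 / 0.131 = 1.6794
k* = 1.6794^(1/0.69) ≈ 2.1199
y* = (k*)^α = 2.1199^0.31 ≈ 1.2623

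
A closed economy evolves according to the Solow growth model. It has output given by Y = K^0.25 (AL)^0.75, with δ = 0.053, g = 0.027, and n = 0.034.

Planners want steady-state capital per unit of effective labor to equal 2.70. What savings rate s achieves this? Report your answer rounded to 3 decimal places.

In steady state, investment equals break-even investment: s·k^α = (n + g + δ)·k.
So s / (n + g + δ) = (k*)^(1−α) = 2.70^0.75 = 2.1063.
Therefore s = 2.1063 × (n + g + δ) = 2.1063 × 0.114 = 0.2401.

s ≈ 0.240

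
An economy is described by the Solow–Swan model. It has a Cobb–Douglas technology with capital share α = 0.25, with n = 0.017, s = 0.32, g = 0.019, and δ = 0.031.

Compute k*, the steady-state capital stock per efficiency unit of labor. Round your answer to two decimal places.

k* = 8.04

At the steady state, Δk = 0, so s·k^α = (n + g + δ)·k.
Rearranging, k^(1−α) = s / (n + g + δ).
k^0.75 = 0.32 / (0.017 + 0.019 + 0.031) = 0.32 / 0.067 = 4.7761
k* = 4.7761^(1/0.75) ≈ 8.0432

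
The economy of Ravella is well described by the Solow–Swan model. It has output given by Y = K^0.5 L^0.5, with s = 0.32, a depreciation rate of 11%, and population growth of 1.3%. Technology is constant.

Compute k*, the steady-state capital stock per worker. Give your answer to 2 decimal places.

k* = 6.77

Steady state requires s·f(k) = (n + δ)·k, i.e. s·k^α = (n + δ)·k.
Rearranging, k^(1−α) = s / (n + δ).
k^0.5 = 0.32 / (0.013 + 0.110) = 0.32 / 0.123 = 2.6016
k* = 2.6016^(1/0.5) ≈ 6.7683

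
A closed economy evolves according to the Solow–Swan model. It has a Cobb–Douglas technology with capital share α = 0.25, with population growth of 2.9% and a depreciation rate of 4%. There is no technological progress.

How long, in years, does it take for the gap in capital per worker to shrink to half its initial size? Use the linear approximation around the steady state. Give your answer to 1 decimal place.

t_½ ≈ 13.4 years

Near the steady state the convergence rate is λ = (1 − α)(n + δ).
λ = (1 − 0.25) × 0.069 = 0.75 × 0.069 = 0.05175
Half-life = ln 2 / λ = 0.6931 / 0.05175 ≈ 13.39 years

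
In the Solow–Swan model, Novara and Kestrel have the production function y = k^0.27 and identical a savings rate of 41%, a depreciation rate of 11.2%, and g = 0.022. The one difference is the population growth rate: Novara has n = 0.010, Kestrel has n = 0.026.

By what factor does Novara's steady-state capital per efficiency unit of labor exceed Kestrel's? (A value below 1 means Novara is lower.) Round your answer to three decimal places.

ratio ≈ 1.155

Steady-state k* = [s/(n + g + δ)]^(1/(1−α)), so the ratio is [ (s_N/(n + g + δ)_N) / (s_K/(n + g + δ)_K) ]^1.3699.
s_N/(n + g + δ)_N = 0.41/0.144 = 2.8472; s_K/(n + g + δ)_K = 0.41/0.160 = 2.5625.
Ratio = (2.8472/2.5625)^1.3699 = 1.1111^1.3699 ≈ 1.1553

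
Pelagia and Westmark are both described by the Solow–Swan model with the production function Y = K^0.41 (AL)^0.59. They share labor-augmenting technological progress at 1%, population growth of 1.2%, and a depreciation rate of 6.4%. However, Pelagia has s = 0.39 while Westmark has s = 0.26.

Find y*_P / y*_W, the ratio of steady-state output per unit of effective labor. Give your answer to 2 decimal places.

Steady-state y* = [s/(n + g + δ)]^(α/(1−α)), so the ratio is [ (s_P/(n + g + δ)_P) / (s_W/(n + g + δ)_W) ]^0.6949.
s_P/(n + g + δ)_P = 0.39/0.086 = 4.5349; s_W/(n + g + δ)_W = 0.26/0.086 = 3.0233.
Ratio = (4.5349/3.0233)^0.6949 = 1.5000^0.6949 ≈ 1.3255

y*_P / y*_W ≈ 1.33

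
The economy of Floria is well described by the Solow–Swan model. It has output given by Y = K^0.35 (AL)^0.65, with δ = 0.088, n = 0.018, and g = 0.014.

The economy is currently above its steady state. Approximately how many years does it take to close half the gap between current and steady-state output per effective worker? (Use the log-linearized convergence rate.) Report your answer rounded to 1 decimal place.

about 8.9 years

Near the steady state the convergence rate is λ = (1 − α)(n + g + δ).
λ = (1 − 0.35) × 0.120 = 0.65 × 0.120 = 0.0780
Half-life = ln 2 / λ = 0.6931 / 0.0780 ≈ 8.89 years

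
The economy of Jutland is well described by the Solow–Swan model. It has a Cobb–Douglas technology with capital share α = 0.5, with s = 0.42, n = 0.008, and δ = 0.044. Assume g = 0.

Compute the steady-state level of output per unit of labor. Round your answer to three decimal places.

In steady state, investment equals break-even investment: s·k^α = (n + δ)·k.
Dividing both sides by k: k^(1−α) = s / (n + δ).
k^0.5 = 0.42 / (0.008 + 0.044) = 0.42 / 0.052 = 8.0769
k* = 8.0769^(1/0.5) ≈ 65.2363
y* = (k*)^α = 65.2363^0.5 ≈ 8.0769

y* ≈ 8.077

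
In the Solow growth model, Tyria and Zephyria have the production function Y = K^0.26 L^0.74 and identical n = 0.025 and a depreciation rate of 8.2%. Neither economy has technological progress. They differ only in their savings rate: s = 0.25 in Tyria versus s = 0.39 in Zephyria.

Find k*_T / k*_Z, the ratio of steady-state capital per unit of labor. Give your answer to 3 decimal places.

Steady-state k* = [s/(n + δ)]^(1/(1−α)), so the ratio is [ (s_T/(n + δ)_T) / (s_Z/(n + δ)_Z) ]^1.3514.
s_T/(n + δ)_T = 0.25/0.107 = 2.3364; s_Z/(n + δ)_Z = 0.39/0.107 = 3.6449.
Ratio = (2.3364/3.6449)^1.3514 = 0.6410^1.3514 ≈ 0.5483

k*_T / k*_Z ≈ 0.548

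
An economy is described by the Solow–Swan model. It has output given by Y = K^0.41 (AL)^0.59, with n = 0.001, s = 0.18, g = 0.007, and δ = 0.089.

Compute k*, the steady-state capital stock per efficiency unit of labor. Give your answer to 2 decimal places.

Steady state requires s·f(k) = (n + g + δ)·k, i.e. s·k^α = (n + g + δ)·k.
Dividing both sides by k: k^(1−α) = s / (n + g + δ).
k^0.59 = 0.18 / (0.001 + 0.007 + 0.089) = 0.18 / 0.097 = 1.8557
k* = 1.8557^(1/0.59) ≈ 2.8517

k* = 2.85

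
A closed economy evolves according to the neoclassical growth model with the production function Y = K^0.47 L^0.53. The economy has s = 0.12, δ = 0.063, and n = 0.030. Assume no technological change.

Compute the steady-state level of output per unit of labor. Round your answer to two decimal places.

At the steady state, Δk = 0, so s·k^α = (n + δ)·k.
Rearranging, k^(1−α) = s / (n + δ).
k^0.53 = 0.12 / (0.030 + 0.063) = 0.12 / 0.093 = 1.2903
k* = 1.2903^(1/0.53) ≈ 1.6175
y* = (k*)^α = 1.6175^0.47 ≈ 1.2536

y* ≈ 1.25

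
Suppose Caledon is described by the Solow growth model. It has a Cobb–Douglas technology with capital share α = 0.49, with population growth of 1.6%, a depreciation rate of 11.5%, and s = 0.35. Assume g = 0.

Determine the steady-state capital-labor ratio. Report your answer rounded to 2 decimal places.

At the steady state, Δk = 0, so s·k^α = (n + δ)·k.
Dividing both sides by k: k^(1−α) = s / (n + δ).
k^0.51 = 0.35 / (0.016 + 0.115) = 0.35 / 0.131 = 2.6718
k* = 2.6718^(1/0.51) ≈ 6.8686

k* = 6.87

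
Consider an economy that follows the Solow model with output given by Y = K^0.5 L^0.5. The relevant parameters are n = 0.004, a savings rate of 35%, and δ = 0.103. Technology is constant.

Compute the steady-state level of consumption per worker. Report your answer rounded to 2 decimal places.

At the steady state, Δk = 0, so s·k^α = (n + δ)·k.
Dividing both sides by k: k^(1−α) = s / (n + δ).
k^0.5 = 0.35 / (0.004 + 0.103) = 0.35 / 0.107 = 3.2710
k* = 3.2710^(1/0.5) ≈ 10.6994
y* = (k*)^α = 10.6994^0.5 ≈ 3.2710
c* = (1 − s)·y* = (1 − 0.35) × 3.2710 ≈ 2.1262

c* = 2.13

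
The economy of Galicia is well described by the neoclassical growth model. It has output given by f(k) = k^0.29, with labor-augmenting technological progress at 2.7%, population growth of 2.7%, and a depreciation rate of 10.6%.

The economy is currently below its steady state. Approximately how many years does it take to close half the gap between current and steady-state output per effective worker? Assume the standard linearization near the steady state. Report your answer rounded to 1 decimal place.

about 6.1 years

Near the steady state the convergence rate is λ = (1 − α)(n + g + δ).
λ = (1 − 0.29) × 0.160 = 0.71 × 0.160 = 0.1136
Half-life = ln 2 / λ = 0.6931 / 0.1136 ≈ 6.10 years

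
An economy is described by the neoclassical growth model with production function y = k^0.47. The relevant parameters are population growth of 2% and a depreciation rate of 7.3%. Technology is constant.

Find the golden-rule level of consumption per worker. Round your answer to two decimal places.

At the golden rule, f'(k) = n + δ, so α·k^(α−1) = n + δ and k_gold = (α/(n + δ))^(1/(1−α)).
k_gold = (0.47/0.093)^(1/0.53) = 5.0538^1.8868 ≈ 21.2611
c_gold = f(k_gold) − (n + δ)·k_gold = 4.2069 − 0.093×21.2611 ≈ 2.2296

c_gold ≈ 2.23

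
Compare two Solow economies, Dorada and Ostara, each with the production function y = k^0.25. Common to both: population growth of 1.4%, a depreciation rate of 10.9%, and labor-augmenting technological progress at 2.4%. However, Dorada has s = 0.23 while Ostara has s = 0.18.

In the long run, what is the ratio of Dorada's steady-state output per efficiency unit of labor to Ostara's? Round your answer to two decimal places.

Steady-state y* = [s/(n + g + δ)]^(α/(1−α)), so the ratio is [ (s_D/(n + g + δ)_D) / (s_O/(n + g + δ)_O) ]^0.3333.
s_D/(n + g + δ)_D = 0.23/0.147 = 1.5646; s_O/(n + g + δ)_O = 0.18/0.147 = 1.2245.
Ratio = (1.5646/1.2245)^0.3333 = 1.2777^0.3333 ≈ 1.0851

y*_D / y*_O ≈ 1.09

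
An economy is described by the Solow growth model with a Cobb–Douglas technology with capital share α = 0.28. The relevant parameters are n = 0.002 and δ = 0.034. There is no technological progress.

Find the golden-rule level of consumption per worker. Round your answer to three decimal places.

At the golden rule, f'(k) = n + δ, so α·k^(α−1) = n + δ and k_gold = (α/(n + δ))^(1/(1−α)).
k_gold = (0.28/0.036)^(1/0.72) = 7.7778^1.3889 ≈ 17.2707
c_gold = f(k_gold) − (n + δ)·k_gold = 2.2205 − 0.036×17.2707 ≈ 1.5988

c_gold ≈ 1.599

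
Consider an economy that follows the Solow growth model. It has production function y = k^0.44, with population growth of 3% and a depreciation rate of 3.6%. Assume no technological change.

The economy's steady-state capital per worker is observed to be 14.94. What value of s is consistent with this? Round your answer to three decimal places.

s ≈ 0.300

Steady state requires s·f(k) = (n + δ)·k, i.e. s·k^α = (n + δ)·k.
So s / (n + δ) = (k*)^(1−α) = 14.94^0.56 = 4.5461.
Therefore s = 4.5461 × (n + δ) = 4.5461 × 0.066 = 0.3000.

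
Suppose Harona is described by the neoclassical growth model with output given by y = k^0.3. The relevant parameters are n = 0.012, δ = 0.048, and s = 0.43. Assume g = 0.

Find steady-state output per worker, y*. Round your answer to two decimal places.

y* = 2.33

Steady state requires s·f(k) = (n + δ)·k, i.e. s·k^α = (n + δ)·k.
Rearranging, k^(1−α) = s / (n + δ).
k^0.7 = 0.43 / (0.012 + 0.048) = 0.43 / 0.060 = 7.1667
k* = 7.1667^(1/0.7) ≈ 16.6680
y* = (k*)^α = 16.6680^0.3 ≈ 2.3258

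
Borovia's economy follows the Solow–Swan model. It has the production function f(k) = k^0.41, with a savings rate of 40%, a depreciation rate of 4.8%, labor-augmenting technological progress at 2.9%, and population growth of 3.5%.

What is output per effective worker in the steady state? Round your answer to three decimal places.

y* ≈ 2.422

In steady state, investment equals break-even investment: s·k^α = (n + g + δ)·k.
Dividing both sides by k: k^(1−α) = s / (n + g + δ).
k^0.59 = 0.40 / (0.035 + 0.029 + 0.048) = 0.40 / 0.112 = 3.5714
k* = 3.5714^(1/0.59) ≈ 8.6500
y* = (k*)^α = 8.6500^0.41 ≈ 2.4220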